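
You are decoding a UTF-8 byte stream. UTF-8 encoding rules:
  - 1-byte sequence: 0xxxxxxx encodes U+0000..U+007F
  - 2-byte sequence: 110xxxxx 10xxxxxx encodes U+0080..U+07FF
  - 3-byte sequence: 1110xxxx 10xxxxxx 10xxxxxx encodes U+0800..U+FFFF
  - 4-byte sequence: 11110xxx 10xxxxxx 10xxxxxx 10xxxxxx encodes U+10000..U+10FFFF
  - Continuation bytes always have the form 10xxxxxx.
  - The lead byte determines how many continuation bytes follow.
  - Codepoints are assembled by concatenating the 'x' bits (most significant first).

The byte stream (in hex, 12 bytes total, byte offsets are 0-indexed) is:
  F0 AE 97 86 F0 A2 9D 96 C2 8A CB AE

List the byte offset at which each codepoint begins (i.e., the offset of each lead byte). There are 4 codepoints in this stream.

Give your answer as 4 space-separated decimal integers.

Byte[0]=F0: 4-byte lead, need 3 cont bytes. acc=0x0
Byte[1]=AE: continuation. acc=(acc<<6)|0x2E=0x2E
Byte[2]=97: continuation. acc=(acc<<6)|0x17=0xB97
Byte[3]=86: continuation. acc=(acc<<6)|0x06=0x2E5C6
Completed: cp=U+2E5C6 (starts at byte 0)
Byte[4]=F0: 4-byte lead, need 3 cont bytes. acc=0x0
Byte[5]=A2: continuation. acc=(acc<<6)|0x22=0x22
Byte[6]=9D: continuation. acc=(acc<<6)|0x1D=0x89D
Byte[7]=96: continuation. acc=(acc<<6)|0x16=0x22756
Completed: cp=U+22756 (starts at byte 4)
Byte[8]=C2: 2-byte lead, need 1 cont bytes. acc=0x2
Byte[9]=8A: continuation. acc=(acc<<6)|0x0A=0x8A
Completed: cp=U+008A (starts at byte 8)
Byte[10]=CB: 2-byte lead, need 1 cont bytes. acc=0xB
Byte[11]=AE: continuation. acc=(acc<<6)|0x2E=0x2EE
Completed: cp=U+02EE (starts at byte 10)

Answer: 0 4 8 10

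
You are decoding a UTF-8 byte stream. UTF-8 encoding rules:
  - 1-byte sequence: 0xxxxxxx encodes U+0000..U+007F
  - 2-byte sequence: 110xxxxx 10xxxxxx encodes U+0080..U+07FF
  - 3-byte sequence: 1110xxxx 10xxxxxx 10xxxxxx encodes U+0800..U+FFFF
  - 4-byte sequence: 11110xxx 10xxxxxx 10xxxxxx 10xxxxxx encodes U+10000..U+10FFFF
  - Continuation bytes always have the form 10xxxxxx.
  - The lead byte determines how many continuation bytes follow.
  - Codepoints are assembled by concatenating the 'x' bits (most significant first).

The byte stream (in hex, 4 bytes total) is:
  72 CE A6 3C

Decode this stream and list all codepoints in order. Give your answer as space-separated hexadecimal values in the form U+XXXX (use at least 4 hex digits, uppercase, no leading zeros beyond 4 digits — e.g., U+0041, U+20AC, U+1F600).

Byte[0]=72: 1-byte ASCII. cp=U+0072
Byte[1]=CE: 2-byte lead, need 1 cont bytes. acc=0xE
Byte[2]=A6: continuation. acc=(acc<<6)|0x26=0x3A6
Completed: cp=U+03A6 (starts at byte 1)
Byte[3]=3C: 1-byte ASCII. cp=U+003C

Answer: U+0072 U+03A6 U+003C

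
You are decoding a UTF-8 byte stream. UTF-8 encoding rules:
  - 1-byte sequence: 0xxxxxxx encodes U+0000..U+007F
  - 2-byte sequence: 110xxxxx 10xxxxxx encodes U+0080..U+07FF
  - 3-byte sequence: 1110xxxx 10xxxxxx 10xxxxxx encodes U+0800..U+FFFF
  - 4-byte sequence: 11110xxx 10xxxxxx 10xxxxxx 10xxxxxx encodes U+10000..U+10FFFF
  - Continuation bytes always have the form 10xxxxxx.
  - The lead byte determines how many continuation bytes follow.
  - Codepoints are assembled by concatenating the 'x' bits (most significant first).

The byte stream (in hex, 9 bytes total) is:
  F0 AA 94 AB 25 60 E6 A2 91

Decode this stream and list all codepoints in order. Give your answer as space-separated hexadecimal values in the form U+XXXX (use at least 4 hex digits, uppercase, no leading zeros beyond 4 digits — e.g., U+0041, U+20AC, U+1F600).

Byte[0]=F0: 4-byte lead, need 3 cont bytes. acc=0x0
Byte[1]=AA: continuation. acc=(acc<<6)|0x2A=0x2A
Byte[2]=94: continuation. acc=(acc<<6)|0x14=0xA94
Byte[3]=AB: continuation. acc=(acc<<6)|0x2B=0x2A52B
Completed: cp=U+2A52B (starts at byte 0)
Byte[4]=25: 1-byte ASCII. cp=U+0025
Byte[5]=60: 1-byte ASCII. cp=U+0060
Byte[6]=E6: 3-byte lead, need 2 cont bytes. acc=0x6
Byte[7]=A2: continuation. acc=(acc<<6)|0x22=0x1A2
Byte[8]=91: continuation. acc=(acc<<6)|0x11=0x6891
Completed: cp=U+6891 (starts at byte 6)

Answer: U+2A52B U+0025 U+0060 U+6891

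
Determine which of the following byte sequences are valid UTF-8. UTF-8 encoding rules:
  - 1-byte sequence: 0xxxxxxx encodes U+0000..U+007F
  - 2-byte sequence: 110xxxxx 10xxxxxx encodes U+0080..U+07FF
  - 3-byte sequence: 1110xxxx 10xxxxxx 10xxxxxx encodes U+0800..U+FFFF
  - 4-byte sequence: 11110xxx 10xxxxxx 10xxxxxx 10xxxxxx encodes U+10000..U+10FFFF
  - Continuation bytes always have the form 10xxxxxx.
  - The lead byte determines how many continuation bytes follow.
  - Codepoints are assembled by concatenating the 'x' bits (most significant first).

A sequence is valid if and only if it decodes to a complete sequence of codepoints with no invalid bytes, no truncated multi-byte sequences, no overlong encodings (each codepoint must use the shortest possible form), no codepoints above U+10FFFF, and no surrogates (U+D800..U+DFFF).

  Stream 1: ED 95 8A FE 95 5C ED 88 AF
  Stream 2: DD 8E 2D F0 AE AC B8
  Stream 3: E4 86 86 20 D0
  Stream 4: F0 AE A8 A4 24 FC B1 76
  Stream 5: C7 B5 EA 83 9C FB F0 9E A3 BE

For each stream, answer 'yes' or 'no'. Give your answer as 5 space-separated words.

Answer: no yes no no no

Derivation:
Stream 1: error at byte offset 3. INVALID
Stream 2: decodes cleanly. VALID
Stream 3: error at byte offset 5. INVALID
Stream 4: error at byte offset 5. INVALID
Stream 5: error at byte offset 5. INVALID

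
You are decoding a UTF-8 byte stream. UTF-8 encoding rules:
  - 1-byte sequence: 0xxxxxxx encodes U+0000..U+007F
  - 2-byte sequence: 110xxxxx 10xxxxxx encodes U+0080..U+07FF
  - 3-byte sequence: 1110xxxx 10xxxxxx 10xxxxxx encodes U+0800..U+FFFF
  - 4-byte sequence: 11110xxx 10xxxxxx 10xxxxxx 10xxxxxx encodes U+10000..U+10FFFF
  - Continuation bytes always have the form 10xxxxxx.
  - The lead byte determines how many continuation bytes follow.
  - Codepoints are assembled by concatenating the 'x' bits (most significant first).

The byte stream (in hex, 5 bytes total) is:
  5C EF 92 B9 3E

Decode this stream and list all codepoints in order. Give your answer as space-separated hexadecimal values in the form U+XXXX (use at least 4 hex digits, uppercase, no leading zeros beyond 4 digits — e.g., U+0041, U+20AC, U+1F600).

Byte[0]=5C: 1-byte ASCII. cp=U+005C
Byte[1]=EF: 3-byte lead, need 2 cont bytes. acc=0xF
Byte[2]=92: continuation. acc=(acc<<6)|0x12=0x3D2
Byte[3]=B9: continuation. acc=(acc<<6)|0x39=0xF4B9
Completed: cp=U+F4B9 (starts at byte 1)
Byte[4]=3E: 1-byte ASCII. cp=U+003E

Answer: U+005C U+F4B9 U+003E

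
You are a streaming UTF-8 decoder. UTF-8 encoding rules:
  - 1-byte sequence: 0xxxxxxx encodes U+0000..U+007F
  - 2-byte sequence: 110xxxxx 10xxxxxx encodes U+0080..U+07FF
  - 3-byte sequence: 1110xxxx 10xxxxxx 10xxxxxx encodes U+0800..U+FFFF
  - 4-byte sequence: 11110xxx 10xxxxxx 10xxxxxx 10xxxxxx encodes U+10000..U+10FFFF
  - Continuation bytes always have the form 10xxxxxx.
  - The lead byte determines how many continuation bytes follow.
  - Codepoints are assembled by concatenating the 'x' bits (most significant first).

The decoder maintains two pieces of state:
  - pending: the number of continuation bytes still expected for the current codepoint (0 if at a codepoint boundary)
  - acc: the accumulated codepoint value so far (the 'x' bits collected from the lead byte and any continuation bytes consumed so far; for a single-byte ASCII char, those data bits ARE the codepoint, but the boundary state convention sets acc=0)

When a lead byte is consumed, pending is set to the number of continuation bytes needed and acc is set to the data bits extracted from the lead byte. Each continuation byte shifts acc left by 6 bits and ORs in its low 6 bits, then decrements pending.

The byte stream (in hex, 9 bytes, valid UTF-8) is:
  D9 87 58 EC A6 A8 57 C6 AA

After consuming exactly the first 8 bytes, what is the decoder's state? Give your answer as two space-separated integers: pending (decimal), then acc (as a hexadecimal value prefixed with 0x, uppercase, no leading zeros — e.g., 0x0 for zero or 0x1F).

Answer: 1 0x6

Derivation:
Byte[0]=D9: 2-byte lead. pending=1, acc=0x19
Byte[1]=87: continuation. acc=(acc<<6)|0x07=0x647, pending=0
Byte[2]=58: 1-byte. pending=0, acc=0x0
Byte[3]=EC: 3-byte lead. pending=2, acc=0xC
Byte[4]=A6: continuation. acc=(acc<<6)|0x26=0x326, pending=1
Byte[5]=A8: continuation. acc=(acc<<6)|0x28=0xC9A8, pending=0
Byte[6]=57: 1-byte. pending=0, acc=0x0
Byte[7]=C6: 2-byte lead. pending=1, acc=0x6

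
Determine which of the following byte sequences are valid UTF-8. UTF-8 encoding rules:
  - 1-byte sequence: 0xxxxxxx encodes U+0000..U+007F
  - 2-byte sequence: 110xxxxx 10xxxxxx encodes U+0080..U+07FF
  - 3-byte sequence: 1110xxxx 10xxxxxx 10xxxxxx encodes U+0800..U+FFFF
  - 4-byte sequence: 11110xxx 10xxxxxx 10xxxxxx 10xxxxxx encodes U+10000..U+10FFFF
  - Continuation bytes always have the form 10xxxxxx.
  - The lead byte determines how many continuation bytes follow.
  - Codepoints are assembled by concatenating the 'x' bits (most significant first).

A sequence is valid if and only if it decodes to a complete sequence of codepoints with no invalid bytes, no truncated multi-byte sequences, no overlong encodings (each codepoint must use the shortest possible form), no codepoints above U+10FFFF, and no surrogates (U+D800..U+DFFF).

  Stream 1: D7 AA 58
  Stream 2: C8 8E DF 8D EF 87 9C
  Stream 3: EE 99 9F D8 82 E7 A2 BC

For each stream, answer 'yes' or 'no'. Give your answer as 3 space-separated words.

Stream 1: decodes cleanly. VALID
Stream 2: decodes cleanly. VALID
Stream 3: decodes cleanly. VALID

Answer: yes yes yes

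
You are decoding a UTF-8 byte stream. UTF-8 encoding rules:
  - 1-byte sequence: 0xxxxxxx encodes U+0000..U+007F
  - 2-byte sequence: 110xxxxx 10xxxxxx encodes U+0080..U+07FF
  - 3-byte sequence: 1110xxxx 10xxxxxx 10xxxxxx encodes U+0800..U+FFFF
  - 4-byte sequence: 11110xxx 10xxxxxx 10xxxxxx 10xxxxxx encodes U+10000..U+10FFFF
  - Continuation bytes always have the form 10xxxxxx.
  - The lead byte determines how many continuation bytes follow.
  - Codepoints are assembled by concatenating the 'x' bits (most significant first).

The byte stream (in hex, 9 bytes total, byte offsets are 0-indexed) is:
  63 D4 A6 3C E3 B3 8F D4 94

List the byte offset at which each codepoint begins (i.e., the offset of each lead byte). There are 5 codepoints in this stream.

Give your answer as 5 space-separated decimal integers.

Byte[0]=63: 1-byte ASCII. cp=U+0063
Byte[1]=D4: 2-byte lead, need 1 cont bytes. acc=0x14
Byte[2]=A6: continuation. acc=(acc<<6)|0x26=0x526
Completed: cp=U+0526 (starts at byte 1)
Byte[3]=3C: 1-byte ASCII. cp=U+003C
Byte[4]=E3: 3-byte lead, need 2 cont bytes. acc=0x3
Byte[5]=B3: continuation. acc=(acc<<6)|0x33=0xF3
Byte[6]=8F: continuation. acc=(acc<<6)|0x0F=0x3CCF
Completed: cp=U+3CCF (starts at byte 4)
Byte[7]=D4: 2-byte lead, need 1 cont bytes. acc=0x14
Byte[8]=94: continuation. acc=(acc<<6)|0x14=0x514
Completed: cp=U+0514 (starts at byte 7)

Answer: 0 1 3 4 7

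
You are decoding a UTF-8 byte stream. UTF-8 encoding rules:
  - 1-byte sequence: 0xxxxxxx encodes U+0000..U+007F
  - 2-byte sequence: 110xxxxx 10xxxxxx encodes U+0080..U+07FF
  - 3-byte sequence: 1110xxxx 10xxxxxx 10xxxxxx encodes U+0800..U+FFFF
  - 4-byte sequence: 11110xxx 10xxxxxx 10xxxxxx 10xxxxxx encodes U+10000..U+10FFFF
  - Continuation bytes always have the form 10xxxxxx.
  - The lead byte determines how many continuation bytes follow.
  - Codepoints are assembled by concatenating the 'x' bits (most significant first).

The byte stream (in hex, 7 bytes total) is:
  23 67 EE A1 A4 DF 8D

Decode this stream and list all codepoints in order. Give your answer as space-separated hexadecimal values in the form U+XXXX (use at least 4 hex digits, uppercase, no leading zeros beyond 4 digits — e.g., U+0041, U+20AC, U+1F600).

Byte[0]=23: 1-byte ASCII. cp=U+0023
Byte[1]=67: 1-byte ASCII. cp=U+0067
Byte[2]=EE: 3-byte lead, need 2 cont bytes. acc=0xE
Byte[3]=A1: continuation. acc=(acc<<6)|0x21=0x3A1
Byte[4]=A4: continuation. acc=(acc<<6)|0x24=0xE864
Completed: cp=U+E864 (starts at byte 2)
Byte[5]=DF: 2-byte lead, need 1 cont bytes. acc=0x1F
Byte[6]=8D: continuation. acc=(acc<<6)|0x0D=0x7CD
Completed: cp=U+07CD (starts at byte 5)

Answer: U+0023 U+0067 U+E864 U+07CD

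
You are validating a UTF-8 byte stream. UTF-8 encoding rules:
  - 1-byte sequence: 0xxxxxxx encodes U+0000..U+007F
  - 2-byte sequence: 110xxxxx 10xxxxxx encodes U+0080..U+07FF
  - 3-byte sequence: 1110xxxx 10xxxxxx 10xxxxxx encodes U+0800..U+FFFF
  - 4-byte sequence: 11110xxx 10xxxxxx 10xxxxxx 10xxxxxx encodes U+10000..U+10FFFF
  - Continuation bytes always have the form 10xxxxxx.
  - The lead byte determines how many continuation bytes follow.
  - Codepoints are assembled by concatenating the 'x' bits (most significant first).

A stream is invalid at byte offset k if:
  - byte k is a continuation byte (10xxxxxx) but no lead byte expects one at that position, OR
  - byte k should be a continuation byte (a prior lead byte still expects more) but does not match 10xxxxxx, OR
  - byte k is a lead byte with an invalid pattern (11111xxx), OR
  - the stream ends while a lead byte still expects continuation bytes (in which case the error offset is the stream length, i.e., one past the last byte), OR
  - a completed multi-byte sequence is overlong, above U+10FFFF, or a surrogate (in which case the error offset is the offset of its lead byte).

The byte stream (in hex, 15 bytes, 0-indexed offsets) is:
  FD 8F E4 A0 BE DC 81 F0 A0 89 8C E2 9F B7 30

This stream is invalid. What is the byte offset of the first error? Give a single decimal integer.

Byte[0]=FD: INVALID lead byte (not 0xxx/110x/1110/11110)

Answer: 0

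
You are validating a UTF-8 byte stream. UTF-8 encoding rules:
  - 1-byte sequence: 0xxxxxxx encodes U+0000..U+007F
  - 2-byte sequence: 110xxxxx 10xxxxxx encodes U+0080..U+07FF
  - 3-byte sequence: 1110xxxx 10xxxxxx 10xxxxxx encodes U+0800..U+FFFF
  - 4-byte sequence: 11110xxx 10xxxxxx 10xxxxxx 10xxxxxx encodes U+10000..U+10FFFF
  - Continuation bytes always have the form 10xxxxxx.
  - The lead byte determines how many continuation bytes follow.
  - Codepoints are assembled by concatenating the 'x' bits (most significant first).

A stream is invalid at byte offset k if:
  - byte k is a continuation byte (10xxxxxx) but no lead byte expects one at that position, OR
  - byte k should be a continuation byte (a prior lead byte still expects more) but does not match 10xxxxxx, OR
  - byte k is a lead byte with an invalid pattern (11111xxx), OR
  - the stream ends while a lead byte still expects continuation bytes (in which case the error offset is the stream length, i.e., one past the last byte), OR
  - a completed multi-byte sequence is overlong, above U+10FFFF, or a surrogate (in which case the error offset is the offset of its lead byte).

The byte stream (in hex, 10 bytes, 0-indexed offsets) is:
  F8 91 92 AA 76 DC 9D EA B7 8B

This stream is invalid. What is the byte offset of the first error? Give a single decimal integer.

Byte[0]=F8: INVALID lead byte (not 0xxx/110x/1110/11110)

Answer: 0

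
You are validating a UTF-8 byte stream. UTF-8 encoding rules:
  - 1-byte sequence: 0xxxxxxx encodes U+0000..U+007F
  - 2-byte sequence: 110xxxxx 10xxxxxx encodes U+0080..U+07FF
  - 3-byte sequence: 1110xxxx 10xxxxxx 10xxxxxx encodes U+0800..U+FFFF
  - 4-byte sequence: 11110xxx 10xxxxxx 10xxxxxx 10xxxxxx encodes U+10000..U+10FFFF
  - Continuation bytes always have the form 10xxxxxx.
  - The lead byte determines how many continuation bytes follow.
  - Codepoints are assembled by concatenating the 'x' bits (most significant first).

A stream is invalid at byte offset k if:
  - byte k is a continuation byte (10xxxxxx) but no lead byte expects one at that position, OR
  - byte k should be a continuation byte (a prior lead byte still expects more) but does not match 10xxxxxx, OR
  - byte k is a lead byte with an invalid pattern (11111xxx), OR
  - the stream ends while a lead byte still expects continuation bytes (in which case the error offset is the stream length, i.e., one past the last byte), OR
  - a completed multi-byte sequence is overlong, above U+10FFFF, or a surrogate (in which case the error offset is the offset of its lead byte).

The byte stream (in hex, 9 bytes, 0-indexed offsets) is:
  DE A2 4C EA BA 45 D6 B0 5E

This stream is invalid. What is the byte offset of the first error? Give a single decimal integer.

Answer: 5

Derivation:
Byte[0]=DE: 2-byte lead, need 1 cont bytes. acc=0x1E
Byte[1]=A2: continuation. acc=(acc<<6)|0x22=0x7A2
Completed: cp=U+07A2 (starts at byte 0)
Byte[2]=4C: 1-byte ASCII. cp=U+004C
Byte[3]=EA: 3-byte lead, need 2 cont bytes. acc=0xA
Byte[4]=BA: continuation. acc=(acc<<6)|0x3A=0x2BA
Byte[5]=45: expected 10xxxxxx continuation. INVALID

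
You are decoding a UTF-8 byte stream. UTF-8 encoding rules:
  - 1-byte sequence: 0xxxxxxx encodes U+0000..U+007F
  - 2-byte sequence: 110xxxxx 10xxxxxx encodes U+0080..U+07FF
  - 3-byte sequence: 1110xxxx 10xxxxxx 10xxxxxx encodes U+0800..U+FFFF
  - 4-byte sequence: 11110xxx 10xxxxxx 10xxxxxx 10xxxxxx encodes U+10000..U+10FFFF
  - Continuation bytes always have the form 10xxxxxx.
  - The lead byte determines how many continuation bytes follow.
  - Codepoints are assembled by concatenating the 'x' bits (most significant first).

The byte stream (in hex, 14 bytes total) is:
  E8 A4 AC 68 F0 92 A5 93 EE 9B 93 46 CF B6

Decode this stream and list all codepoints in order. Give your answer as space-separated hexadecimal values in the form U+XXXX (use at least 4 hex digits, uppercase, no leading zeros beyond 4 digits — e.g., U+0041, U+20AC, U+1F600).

Answer: U+892C U+0068 U+12953 U+E6D3 U+0046 U+03F6

Derivation:
Byte[0]=E8: 3-byte lead, need 2 cont bytes. acc=0x8
Byte[1]=A4: continuation. acc=(acc<<6)|0x24=0x224
Byte[2]=AC: continuation. acc=(acc<<6)|0x2C=0x892C
Completed: cp=U+892C (starts at byte 0)
Byte[3]=68: 1-byte ASCII. cp=U+0068
Byte[4]=F0: 4-byte lead, need 3 cont bytes. acc=0x0
Byte[5]=92: continuation. acc=(acc<<6)|0x12=0x12
Byte[6]=A5: continuation. acc=(acc<<6)|0x25=0x4A5
Byte[7]=93: continuation. acc=(acc<<6)|0x13=0x12953
Completed: cp=U+12953 (starts at byte 4)
Byte[8]=EE: 3-byte lead, need 2 cont bytes. acc=0xE
Byte[9]=9B: continuation. acc=(acc<<6)|0x1B=0x39B
Byte[10]=93: continuation. acc=(acc<<6)|0x13=0xE6D3
Completed: cp=U+E6D3 (starts at byte 8)
Byte[11]=46: 1-byte ASCII. cp=U+0046
Byte[12]=CF: 2-byte lead, need 1 cont bytes. acc=0xF
Byte[13]=B6: continuation. acc=(acc<<6)|0x36=0x3F6
Completed: cp=U+03F6 (starts at byte 12)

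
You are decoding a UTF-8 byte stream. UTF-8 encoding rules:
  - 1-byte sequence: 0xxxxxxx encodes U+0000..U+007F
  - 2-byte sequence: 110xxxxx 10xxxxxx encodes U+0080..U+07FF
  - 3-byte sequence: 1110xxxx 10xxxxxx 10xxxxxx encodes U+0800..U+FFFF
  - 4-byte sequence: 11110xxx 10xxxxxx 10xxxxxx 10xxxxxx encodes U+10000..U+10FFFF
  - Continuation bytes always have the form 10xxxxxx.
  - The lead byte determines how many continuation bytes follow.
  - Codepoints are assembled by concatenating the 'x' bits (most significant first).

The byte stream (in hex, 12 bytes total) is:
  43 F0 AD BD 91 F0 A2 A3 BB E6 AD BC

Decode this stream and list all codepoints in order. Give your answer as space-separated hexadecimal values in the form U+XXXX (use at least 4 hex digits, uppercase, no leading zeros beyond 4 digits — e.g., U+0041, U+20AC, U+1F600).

Answer: U+0043 U+2DF51 U+228FB U+6B7C

Derivation:
Byte[0]=43: 1-byte ASCII. cp=U+0043
Byte[1]=F0: 4-byte lead, need 3 cont bytes. acc=0x0
Byte[2]=AD: continuation. acc=(acc<<6)|0x2D=0x2D
Byte[3]=BD: continuation. acc=(acc<<6)|0x3D=0xB7D
Byte[4]=91: continuation. acc=(acc<<6)|0x11=0x2DF51
Completed: cp=U+2DF51 (starts at byte 1)
Byte[5]=F0: 4-byte lead, need 3 cont bytes. acc=0x0
Byte[6]=A2: continuation. acc=(acc<<6)|0x22=0x22
Byte[7]=A3: continuation. acc=(acc<<6)|0x23=0x8A3
Byte[8]=BB: continuation. acc=(acc<<6)|0x3B=0x228FB
Completed: cp=U+228FB (starts at byte 5)
Byte[9]=E6: 3-byte lead, need 2 cont bytes. acc=0x6
Byte[10]=AD: continuation. acc=(acc<<6)|0x2D=0x1AD
Byte[11]=BC: continuation. acc=(acc<<6)|0x3C=0x6B7C
Completed: cp=U+6B7C (starts at byte 9)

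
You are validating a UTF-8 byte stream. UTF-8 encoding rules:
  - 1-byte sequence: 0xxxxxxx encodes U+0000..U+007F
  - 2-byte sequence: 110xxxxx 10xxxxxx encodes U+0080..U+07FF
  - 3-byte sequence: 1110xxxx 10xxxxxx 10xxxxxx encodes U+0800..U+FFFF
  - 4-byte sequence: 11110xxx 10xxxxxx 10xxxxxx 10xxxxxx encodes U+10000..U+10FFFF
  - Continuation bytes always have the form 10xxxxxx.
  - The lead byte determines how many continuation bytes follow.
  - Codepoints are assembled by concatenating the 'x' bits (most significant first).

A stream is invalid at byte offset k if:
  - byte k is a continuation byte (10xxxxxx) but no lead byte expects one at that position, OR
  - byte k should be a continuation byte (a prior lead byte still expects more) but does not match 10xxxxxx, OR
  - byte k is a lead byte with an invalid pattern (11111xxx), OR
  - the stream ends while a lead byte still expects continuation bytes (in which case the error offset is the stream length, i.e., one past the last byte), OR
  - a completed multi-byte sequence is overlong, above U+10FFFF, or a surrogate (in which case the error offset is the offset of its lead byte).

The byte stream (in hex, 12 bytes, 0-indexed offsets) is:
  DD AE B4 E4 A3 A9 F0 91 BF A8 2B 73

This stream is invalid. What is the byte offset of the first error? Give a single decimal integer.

Byte[0]=DD: 2-byte lead, need 1 cont bytes. acc=0x1D
Byte[1]=AE: continuation. acc=(acc<<6)|0x2E=0x76E
Completed: cp=U+076E (starts at byte 0)
Byte[2]=B4: INVALID lead byte (not 0xxx/110x/1110/11110)

Answer: 2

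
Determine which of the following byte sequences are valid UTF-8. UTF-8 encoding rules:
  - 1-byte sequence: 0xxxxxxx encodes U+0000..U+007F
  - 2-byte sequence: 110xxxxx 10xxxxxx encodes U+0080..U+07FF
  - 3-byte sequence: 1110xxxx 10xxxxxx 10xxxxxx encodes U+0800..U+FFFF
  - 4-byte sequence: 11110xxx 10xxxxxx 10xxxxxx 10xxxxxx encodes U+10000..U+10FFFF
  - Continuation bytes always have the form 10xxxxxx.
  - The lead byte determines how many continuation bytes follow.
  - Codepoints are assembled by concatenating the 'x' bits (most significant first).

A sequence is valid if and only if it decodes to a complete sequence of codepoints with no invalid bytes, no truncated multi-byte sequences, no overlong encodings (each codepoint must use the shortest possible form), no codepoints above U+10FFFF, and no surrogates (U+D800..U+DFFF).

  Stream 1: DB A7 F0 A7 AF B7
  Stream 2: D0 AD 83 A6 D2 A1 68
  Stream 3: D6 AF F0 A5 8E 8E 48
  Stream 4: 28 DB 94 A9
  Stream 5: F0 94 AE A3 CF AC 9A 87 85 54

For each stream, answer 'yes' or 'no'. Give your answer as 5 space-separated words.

Answer: yes no yes no no

Derivation:
Stream 1: decodes cleanly. VALID
Stream 2: error at byte offset 2. INVALID
Stream 3: decodes cleanly. VALID
Stream 4: error at byte offset 3. INVALID
Stream 5: error at byte offset 6. INVALID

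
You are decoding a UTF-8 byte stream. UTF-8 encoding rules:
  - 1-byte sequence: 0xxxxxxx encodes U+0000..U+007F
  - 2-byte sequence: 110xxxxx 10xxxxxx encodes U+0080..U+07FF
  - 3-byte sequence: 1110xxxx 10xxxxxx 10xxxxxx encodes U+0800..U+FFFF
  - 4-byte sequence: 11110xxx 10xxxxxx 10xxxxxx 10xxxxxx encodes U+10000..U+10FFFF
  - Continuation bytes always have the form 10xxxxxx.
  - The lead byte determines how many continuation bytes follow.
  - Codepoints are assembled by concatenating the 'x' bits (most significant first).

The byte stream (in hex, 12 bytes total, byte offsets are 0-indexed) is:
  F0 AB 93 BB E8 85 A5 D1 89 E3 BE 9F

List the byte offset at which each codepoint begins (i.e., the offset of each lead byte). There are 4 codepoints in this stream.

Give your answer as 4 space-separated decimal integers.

Answer: 0 4 7 9

Derivation:
Byte[0]=F0: 4-byte lead, need 3 cont bytes. acc=0x0
Byte[1]=AB: continuation. acc=(acc<<6)|0x2B=0x2B
Byte[2]=93: continuation. acc=(acc<<6)|0x13=0xAD3
Byte[3]=BB: continuation. acc=(acc<<6)|0x3B=0x2B4FB
Completed: cp=U+2B4FB (starts at byte 0)
Byte[4]=E8: 3-byte lead, need 2 cont bytes. acc=0x8
Byte[5]=85: continuation. acc=(acc<<6)|0x05=0x205
Byte[6]=A5: continuation. acc=(acc<<6)|0x25=0x8165
Completed: cp=U+8165 (starts at byte 4)
Byte[7]=D1: 2-byte lead, need 1 cont bytes. acc=0x11
Byte[8]=89: continuation. acc=(acc<<6)|0x09=0x449
Completed: cp=U+0449 (starts at byte 7)
Byte[9]=E3: 3-byte lead, need 2 cont bytes. acc=0x3
Byte[10]=BE: continuation. acc=(acc<<6)|0x3E=0xFE
Byte[11]=9F: continuation. acc=(acc<<6)|0x1F=0x3F9F
Completed: cp=U+3F9F (starts at byte 9)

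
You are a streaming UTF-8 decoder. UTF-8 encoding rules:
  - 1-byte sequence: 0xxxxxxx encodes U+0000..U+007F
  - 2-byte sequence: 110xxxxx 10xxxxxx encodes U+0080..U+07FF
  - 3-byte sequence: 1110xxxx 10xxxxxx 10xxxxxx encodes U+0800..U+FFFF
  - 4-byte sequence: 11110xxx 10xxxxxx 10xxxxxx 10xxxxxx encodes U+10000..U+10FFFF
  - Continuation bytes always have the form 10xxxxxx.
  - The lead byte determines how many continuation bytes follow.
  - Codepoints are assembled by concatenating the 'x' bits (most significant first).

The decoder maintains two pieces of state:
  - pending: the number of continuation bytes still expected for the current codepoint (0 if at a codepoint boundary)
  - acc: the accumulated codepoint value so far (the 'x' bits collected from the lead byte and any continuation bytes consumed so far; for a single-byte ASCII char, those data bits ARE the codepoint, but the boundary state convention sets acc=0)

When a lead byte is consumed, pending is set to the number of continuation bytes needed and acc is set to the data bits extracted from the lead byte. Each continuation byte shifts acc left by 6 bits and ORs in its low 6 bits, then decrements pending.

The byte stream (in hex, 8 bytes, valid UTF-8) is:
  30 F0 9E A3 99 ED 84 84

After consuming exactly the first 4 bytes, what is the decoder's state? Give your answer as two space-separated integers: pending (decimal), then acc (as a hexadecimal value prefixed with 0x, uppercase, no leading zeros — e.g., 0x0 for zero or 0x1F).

Byte[0]=30: 1-byte. pending=0, acc=0x0
Byte[1]=F0: 4-byte lead. pending=3, acc=0x0
Byte[2]=9E: continuation. acc=(acc<<6)|0x1E=0x1E, pending=2
Byte[3]=A3: continuation. acc=(acc<<6)|0x23=0x7A3, pending=1

Answer: 1 0x7A3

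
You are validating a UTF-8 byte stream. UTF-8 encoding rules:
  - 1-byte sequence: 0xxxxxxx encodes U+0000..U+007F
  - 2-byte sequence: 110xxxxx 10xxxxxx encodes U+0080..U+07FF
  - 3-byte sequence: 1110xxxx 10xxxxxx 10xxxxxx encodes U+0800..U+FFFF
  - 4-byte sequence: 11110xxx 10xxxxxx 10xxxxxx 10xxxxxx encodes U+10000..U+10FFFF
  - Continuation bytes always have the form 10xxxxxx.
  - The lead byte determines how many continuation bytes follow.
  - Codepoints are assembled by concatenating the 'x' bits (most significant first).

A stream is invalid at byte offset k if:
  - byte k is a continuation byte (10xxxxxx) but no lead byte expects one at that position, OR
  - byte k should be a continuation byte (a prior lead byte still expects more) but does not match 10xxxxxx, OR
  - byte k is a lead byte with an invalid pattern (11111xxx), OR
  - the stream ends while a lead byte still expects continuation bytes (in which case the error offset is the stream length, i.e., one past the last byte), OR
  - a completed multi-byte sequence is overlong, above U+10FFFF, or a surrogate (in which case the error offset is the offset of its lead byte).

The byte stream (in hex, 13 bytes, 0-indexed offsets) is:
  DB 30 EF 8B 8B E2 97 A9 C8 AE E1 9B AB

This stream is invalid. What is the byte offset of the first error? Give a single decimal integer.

Byte[0]=DB: 2-byte lead, need 1 cont bytes. acc=0x1B
Byte[1]=30: expected 10xxxxxx continuation. INVALID

Answer: 1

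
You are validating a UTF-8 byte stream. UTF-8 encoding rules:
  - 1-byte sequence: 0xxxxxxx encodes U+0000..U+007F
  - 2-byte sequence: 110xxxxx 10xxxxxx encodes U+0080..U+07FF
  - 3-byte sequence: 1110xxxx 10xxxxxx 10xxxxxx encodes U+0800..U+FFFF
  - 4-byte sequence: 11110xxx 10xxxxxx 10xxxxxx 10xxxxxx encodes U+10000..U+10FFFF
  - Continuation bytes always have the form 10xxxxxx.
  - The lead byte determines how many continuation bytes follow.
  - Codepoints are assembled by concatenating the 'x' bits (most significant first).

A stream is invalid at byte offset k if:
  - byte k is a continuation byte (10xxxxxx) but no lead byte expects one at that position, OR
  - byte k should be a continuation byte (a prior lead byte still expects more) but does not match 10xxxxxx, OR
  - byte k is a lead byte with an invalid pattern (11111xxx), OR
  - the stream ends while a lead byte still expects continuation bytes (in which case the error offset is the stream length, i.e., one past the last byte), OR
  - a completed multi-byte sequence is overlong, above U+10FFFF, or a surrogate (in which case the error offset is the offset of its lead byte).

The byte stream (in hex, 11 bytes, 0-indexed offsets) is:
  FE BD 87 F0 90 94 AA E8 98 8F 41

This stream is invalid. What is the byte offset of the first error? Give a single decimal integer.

Answer: 0

Derivation:
Byte[0]=FE: INVALID lead byte (not 0xxx/110x/1110/11110)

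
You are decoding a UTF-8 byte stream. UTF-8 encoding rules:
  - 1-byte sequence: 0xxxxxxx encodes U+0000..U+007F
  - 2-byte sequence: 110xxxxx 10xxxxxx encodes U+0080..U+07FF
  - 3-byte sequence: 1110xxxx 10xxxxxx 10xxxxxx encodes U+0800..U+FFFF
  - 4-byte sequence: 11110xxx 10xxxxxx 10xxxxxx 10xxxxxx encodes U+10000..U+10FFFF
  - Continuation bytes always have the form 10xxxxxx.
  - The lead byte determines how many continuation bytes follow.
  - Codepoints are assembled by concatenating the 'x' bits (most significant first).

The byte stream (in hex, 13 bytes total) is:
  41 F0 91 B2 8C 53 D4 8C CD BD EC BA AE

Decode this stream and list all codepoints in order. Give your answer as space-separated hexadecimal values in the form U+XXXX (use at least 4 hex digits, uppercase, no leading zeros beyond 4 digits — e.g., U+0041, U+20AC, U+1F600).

Byte[0]=41: 1-byte ASCII. cp=U+0041
Byte[1]=F0: 4-byte lead, need 3 cont bytes. acc=0x0
Byte[2]=91: continuation. acc=(acc<<6)|0x11=0x11
Byte[3]=B2: continuation. acc=(acc<<6)|0x32=0x472
Byte[4]=8C: continuation. acc=(acc<<6)|0x0C=0x11C8C
Completed: cp=U+11C8C (starts at byte 1)
Byte[5]=53: 1-byte ASCII. cp=U+0053
Byte[6]=D4: 2-byte lead, need 1 cont bytes. acc=0x14
Byte[7]=8C: continuation. acc=(acc<<6)|0x0C=0x50C
Completed: cp=U+050C (starts at byte 6)
Byte[8]=CD: 2-byte lead, need 1 cont bytes. acc=0xD
Byte[9]=BD: continuation. acc=(acc<<6)|0x3D=0x37D
Completed: cp=U+037D (starts at byte 8)
Byte[10]=EC: 3-byte lead, need 2 cont bytes. acc=0xC
Byte[11]=BA: continuation. acc=(acc<<6)|0x3A=0x33A
Byte[12]=AE: continuation. acc=(acc<<6)|0x2E=0xCEAE
Completed: cp=U+CEAE (starts at byte 10)

Answer: U+0041 U+11C8C U+0053 U+050C U+037D U+CEAE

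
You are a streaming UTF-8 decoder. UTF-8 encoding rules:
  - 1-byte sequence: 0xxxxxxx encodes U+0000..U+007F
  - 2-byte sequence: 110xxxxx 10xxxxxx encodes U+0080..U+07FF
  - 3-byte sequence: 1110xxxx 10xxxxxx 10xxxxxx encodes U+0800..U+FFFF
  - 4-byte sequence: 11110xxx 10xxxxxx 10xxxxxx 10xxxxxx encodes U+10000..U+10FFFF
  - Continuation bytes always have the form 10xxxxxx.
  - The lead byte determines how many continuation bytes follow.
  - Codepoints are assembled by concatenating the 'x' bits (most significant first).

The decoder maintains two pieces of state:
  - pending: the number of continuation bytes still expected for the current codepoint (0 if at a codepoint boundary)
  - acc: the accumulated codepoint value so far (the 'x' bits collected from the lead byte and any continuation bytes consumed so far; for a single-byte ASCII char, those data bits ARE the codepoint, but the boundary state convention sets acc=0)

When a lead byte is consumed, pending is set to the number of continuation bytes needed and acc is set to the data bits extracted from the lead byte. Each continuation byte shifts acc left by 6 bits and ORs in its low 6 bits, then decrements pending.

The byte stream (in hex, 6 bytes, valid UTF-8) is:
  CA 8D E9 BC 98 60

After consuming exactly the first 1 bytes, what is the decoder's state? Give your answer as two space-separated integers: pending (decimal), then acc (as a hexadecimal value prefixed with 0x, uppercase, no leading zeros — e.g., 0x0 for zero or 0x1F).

Answer: 1 0xA

Derivation:
Byte[0]=CA: 2-byte lead. pending=1, acc=0xA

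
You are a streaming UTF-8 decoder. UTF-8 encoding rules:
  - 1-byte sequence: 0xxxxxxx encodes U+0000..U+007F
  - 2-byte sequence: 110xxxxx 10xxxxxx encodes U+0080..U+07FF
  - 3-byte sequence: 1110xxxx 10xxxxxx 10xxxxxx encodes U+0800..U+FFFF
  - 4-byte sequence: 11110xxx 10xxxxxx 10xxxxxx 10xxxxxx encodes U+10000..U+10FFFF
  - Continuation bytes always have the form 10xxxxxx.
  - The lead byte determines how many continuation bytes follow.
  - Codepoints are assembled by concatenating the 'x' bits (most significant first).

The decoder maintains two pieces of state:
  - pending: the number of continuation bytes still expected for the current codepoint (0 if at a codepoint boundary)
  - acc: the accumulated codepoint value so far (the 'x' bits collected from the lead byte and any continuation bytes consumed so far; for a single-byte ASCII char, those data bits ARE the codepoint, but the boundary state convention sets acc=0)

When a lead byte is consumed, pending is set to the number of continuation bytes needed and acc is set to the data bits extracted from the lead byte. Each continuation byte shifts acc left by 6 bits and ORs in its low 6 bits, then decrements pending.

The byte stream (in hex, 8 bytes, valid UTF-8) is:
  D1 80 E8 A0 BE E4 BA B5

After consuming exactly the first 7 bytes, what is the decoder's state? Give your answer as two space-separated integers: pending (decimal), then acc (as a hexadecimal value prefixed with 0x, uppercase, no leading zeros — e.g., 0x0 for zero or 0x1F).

Byte[0]=D1: 2-byte lead. pending=1, acc=0x11
Byte[1]=80: continuation. acc=(acc<<6)|0x00=0x440, pending=0
Byte[2]=E8: 3-byte lead. pending=2, acc=0x8
Byte[3]=A0: continuation. acc=(acc<<6)|0x20=0x220, pending=1
Byte[4]=BE: continuation. acc=(acc<<6)|0x3E=0x883E, pending=0
Byte[5]=E4: 3-byte lead. pending=2, acc=0x4
Byte[6]=BA: continuation. acc=(acc<<6)|0x3A=0x13A, pending=1

Answer: 1 0x13A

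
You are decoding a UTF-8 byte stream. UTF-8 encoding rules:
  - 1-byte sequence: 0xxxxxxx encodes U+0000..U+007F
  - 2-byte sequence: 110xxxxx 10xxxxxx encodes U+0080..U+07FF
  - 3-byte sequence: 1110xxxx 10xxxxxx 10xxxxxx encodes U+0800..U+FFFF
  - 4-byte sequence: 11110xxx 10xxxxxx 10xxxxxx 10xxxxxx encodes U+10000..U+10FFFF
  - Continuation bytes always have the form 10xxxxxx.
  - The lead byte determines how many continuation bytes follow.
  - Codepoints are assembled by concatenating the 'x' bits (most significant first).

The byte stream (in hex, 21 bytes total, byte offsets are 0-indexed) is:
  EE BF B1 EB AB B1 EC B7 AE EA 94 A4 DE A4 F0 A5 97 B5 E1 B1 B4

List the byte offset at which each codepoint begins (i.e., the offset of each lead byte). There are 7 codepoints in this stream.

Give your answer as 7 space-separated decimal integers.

Answer: 0 3 6 9 12 14 18

Derivation:
Byte[0]=EE: 3-byte lead, need 2 cont bytes. acc=0xE
Byte[1]=BF: continuation. acc=(acc<<6)|0x3F=0x3BF
Byte[2]=B1: continuation. acc=(acc<<6)|0x31=0xEFF1
Completed: cp=U+EFF1 (starts at byte 0)
Byte[3]=EB: 3-byte lead, need 2 cont bytes. acc=0xB
Byte[4]=AB: continuation. acc=(acc<<6)|0x2B=0x2EB
Byte[5]=B1: continuation. acc=(acc<<6)|0x31=0xBAF1
Completed: cp=U+BAF1 (starts at byte 3)
Byte[6]=EC: 3-byte lead, need 2 cont bytes. acc=0xC
Byte[7]=B7: continuation. acc=(acc<<6)|0x37=0x337
Byte[8]=AE: continuation. acc=(acc<<6)|0x2E=0xCDEE
Completed: cp=U+CDEE (starts at byte 6)
Byte[9]=EA: 3-byte lead, need 2 cont bytes. acc=0xA
Byte[10]=94: continuation. acc=(acc<<6)|0x14=0x294
Byte[11]=A4: continuation. acc=(acc<<6)|0x24=0xA524
Completed: cp=U+A524 (starts at byte 9)
Byte[12]=DE: 2-byte lead, need 1 cont bytes. acc=0x1E
Byte[13]=A4: continuation. acc=(acc<<6)|0x24=0x7A4
Completed: cp=U+07A4 (starts at byte 12)
Byte[14]=F0: 4-byte lead, need 3 cont bytes. acc=0x0
Byte[15]=A5: continuation. acc=(acc<<6)|0x25=0x25
Byte[16]=97: continuation. acc=(acc<<6)|0x17=0x957
Byte[17]=B5: continuation. acc=(acc<<6)|0x35=0x255F5
Completed: cp=U+255F5 (starts at byte 14)
Byte[18]=E1: 3-byte lead, need 2 cont bytes. acc=0x1
Byte[19]=B1: continuation. acc=(acc<<6)|0x31=0x71
Byte[20]=B4: continuation. acc=(acc<<6)|0x34=0x1C74
Completed: cp=U+1C74 (starts at byte 18)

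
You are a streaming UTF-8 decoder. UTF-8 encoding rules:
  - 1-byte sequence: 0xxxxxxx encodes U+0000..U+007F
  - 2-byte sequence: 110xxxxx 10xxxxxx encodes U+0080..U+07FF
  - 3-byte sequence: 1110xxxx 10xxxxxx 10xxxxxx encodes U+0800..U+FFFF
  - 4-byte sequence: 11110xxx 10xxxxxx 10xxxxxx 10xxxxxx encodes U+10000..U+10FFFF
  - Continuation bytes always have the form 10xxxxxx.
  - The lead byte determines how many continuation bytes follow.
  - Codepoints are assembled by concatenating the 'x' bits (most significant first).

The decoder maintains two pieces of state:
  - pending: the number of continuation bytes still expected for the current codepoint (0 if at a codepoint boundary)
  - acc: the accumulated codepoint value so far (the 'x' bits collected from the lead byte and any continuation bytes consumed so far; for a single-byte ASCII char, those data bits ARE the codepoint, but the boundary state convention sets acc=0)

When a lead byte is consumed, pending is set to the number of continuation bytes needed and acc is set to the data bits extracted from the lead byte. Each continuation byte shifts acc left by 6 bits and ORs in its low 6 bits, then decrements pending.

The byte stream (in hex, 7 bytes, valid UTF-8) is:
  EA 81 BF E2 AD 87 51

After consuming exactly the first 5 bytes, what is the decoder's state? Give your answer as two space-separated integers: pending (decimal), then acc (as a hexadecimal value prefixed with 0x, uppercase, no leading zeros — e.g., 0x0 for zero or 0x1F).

Byte[0]=EA: 3-byte lead. pending=2, acc=0xA
Byte[1]=81: continuation. acc=(acc<<6)|0x01=0x281, pending=1
Byte[2]=BF: continuation. acc=(acc<<6)|0x3F=0xA07F, pending=0
Byte[3]=E2: 3-byte lead. pending=2, acc=0x2
Byte[4]=AD: continuation. acc=(acc<<6)|0x2D=0xAD, pending=1

Answer: 1 0xAD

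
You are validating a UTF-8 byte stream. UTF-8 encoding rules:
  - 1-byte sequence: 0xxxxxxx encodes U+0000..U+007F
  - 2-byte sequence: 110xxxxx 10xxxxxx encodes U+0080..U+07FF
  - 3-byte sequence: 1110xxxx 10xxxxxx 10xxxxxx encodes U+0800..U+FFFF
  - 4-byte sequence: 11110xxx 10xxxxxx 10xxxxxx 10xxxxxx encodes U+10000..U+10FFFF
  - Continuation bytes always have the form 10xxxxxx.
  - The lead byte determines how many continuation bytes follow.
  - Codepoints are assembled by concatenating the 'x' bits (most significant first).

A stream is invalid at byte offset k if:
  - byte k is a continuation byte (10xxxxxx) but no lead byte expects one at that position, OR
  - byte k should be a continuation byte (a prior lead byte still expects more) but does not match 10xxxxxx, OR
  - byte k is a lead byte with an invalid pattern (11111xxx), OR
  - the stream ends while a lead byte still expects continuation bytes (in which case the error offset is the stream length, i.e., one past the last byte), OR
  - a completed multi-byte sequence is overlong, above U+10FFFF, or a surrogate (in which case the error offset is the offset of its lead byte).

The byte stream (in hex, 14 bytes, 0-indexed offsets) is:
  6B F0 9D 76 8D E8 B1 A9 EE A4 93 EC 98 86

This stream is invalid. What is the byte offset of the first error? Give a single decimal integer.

Byte[0]=6B: 1-byte ASCII. cp=U+006B
Byte[1]=F0: 4-byte lead, need 3 cont bytes. acc=0x0
Byte[2]=9D: continuation. acc=(acc<<6)|0x1D=0x1D
Byte[3]=76: expected 10xxxxxx continuation. INVALID

Answer: 3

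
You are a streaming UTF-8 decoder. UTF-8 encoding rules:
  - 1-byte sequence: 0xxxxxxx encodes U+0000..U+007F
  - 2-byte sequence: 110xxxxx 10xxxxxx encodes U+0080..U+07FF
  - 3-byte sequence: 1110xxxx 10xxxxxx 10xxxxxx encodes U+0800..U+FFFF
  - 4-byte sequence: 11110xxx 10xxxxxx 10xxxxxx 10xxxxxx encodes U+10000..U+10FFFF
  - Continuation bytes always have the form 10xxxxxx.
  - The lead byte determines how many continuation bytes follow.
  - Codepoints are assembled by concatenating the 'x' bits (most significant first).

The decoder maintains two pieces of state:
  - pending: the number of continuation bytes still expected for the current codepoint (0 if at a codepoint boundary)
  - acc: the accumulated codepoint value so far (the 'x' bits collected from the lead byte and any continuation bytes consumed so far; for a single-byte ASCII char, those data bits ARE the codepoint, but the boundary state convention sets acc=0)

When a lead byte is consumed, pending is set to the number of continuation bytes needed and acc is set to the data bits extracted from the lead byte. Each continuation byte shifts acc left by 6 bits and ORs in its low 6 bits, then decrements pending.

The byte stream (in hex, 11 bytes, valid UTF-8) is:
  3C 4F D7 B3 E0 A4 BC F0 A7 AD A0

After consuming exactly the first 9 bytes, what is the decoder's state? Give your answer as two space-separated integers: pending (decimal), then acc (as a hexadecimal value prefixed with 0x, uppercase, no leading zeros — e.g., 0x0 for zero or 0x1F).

Byte[0]=3C: 1-byte. pending=0, acc=0x0
Byte[1]=4F: 1-byte. pending=0, acc=0x0
Byte[2]=D7: 2-byte lead. pending=1, acc=0x17
Byte[3]=B3: continuation. acc=(acc<<6)|0x33=0x5F3, pending=0
Byte[4]=E0: 3-byte lead. pending=2, acc=0x0
Byte[5]=A4: continuation. acc=(acc<<6)|0x24=0x24, pending=1
Byte[6]=BC: continuation. acc=(acc<<6)|0x3C=0x93C, pending=0
Byte[7]=F0: 4-byte lead. pending=3, acc=0x0
Byte[8]=A7: continuation. acc=(acc<<6)|0x27=0x27, pending=2

Answer: 2 0x27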